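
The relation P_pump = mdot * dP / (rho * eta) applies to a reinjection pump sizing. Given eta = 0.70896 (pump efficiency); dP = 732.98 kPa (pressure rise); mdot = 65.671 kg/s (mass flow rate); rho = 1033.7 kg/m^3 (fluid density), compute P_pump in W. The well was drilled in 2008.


P_pump = mdot * dP / (rho * eta)
P_pump = 65.671 * 732.98 / (1033.7 * 0.70896)
P_pump = 65.68247 kW
Convert: 65.68247 kW * 1000.0 = 65682 W
P_pump = 65682 W


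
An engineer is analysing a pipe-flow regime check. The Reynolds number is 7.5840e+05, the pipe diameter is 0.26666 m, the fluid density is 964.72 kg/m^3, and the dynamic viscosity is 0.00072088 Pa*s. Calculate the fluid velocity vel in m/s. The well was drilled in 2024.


vel = Re * mu / (rho * D)
vel = 7.5840e+05 * 0.00072088 / (964.72 * 0.26666)
vel = 2.1252 m/s


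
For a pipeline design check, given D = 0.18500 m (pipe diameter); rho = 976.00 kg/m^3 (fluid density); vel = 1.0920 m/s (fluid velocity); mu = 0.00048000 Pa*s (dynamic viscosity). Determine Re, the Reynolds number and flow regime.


Step 1: Re = rho*vel*D/mu = 976.0*1.092*0.185/0.00048 = 4.1077e+05
Step 2: Re = 4.1077e+05 > 4000, so flow is turbulent.
Re = 4.1077e+05 (turbulent)


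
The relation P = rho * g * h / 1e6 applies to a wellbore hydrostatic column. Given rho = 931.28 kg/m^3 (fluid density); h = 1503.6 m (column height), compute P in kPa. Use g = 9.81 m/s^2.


P = rho * g * h / 1e6
P = 931.28 * 9.81 * 1503.6 / 1e6
P = 13.73667 MPa
Convert: 13.73667 MPa * 1000.0 = 13737 kPa
P = 13737 kPa


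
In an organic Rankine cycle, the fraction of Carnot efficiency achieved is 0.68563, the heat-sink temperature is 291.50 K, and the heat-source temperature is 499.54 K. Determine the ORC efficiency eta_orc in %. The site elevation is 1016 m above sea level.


eta_orc = (1 - Tc/Th) * f * 100
eta_orc = (1 - 291.50/499.54) * 0.68563 * 100
eta_orc = 28.554 %


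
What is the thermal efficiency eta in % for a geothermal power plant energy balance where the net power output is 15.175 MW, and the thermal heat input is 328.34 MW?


eta = W_net / Q_in * 100
eta = 15.175 / 328.34 * 100
eta = 4.6217 %


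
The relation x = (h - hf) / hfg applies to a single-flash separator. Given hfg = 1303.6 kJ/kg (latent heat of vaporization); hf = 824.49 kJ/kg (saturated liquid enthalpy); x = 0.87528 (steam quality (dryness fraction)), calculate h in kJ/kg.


h = hf + x * hfg
h = 824.49 + 0.87528 * 1303.6
h = 1965.5 kJ/kg


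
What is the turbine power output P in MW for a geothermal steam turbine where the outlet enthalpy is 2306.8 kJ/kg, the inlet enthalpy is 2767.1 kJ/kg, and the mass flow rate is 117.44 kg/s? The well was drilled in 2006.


P = mdot * (h_in - h_out) / 1000
P = 117.44 * (2767.1 - 2306.8) / 1000
P = 54.058 MW


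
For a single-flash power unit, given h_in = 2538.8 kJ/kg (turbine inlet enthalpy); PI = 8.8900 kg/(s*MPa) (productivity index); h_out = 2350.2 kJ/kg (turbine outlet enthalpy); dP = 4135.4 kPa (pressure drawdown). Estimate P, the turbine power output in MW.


Step 1: mdot = PI * dP / 1000 = 8.89 * 4135.4 / 1000 = 36.76371 kg/s
Step 2: P = mdot*(h_in - h_out)/1000 = 36.76371*(2538.8 - 2350.2)/1000 = 6.9336 MW
P = 6.9336 MW


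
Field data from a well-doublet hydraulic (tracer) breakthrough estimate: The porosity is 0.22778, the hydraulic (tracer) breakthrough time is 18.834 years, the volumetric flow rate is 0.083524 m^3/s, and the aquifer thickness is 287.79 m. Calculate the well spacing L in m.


L = sqrt(t_bt*365.25*86400*3*Qv / (pi*hr*phi))
L = sqrt(18.834*365.25*86400*3*0.083524 / (pi*287.79*0.22778))
L = 850.39 m


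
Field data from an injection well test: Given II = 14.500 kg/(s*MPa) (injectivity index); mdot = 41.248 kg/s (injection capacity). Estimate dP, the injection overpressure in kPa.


dP = mdot * 1000 / II
dP = 41.248 * 1000 / 14.500
dP = 2844.7 kPa


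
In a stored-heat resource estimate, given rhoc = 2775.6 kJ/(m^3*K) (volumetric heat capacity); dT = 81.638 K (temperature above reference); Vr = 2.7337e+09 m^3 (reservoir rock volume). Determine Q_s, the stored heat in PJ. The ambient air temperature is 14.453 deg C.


Q_s = Vr * rhoc * dT / 1e12
Q_s = 2.7337e+09 * 2775.6 * 81.638 / 1e12
Q_s = 619.44 PJ


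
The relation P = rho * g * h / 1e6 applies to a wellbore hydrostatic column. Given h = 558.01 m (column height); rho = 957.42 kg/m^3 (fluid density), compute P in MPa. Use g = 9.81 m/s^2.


P = rho * g * h / 1e6
P = 957.42 * 9.81 * 558.01 / 1e6
P = 5.2410 MPa


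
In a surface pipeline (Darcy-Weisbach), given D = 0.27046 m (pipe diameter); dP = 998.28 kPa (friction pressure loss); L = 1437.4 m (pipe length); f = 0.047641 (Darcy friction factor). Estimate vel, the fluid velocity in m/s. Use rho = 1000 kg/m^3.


vel = sqrt(dP*1000*2*D / (f*L*rho))
vel = sqrt(998.28*1000*2*0.27046 / (0.047641*1437.4*1000))
vel = 2.8081 m/s


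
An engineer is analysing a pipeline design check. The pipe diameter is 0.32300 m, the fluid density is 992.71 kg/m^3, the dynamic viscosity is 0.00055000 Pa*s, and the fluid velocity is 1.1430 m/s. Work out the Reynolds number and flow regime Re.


Step 1: Re = rho*vel*D/mu = 992.71*1.143*0.323/0.00055 = 6.6636e+05
Step 2: Re = 6.6636e+05 > 4000, so flow is turbulent.
Re = 6.6636e+05 (turbulent)


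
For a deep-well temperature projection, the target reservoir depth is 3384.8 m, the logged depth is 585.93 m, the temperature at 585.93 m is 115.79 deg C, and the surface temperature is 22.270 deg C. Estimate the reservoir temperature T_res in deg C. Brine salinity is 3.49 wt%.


Step 1: grad = (T_d1 - T_surf)/d1 * 1000 = (115.79 - 22.27)/585.93 * 1000 = 159.6095 deg C/km
Step 2: T_res = T_surf + grad*d2/1000 = 22.27 + 159.6095*3384.8/1000 = 562.52 deg C
T_res = 562.52 deg C


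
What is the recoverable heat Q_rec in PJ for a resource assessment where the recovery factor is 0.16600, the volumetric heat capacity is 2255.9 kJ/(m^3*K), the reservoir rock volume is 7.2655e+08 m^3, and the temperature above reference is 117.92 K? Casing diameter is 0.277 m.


Step 1: Q_s = Vr*rhoc*dT/1e12 = 7.2655e+08*2255.9*117.92/1e12 = 193.2737 PJ
Step 2: Q_rec = Q_s * RF = 193.2737 * 0.166 = 32.083 PJ
Q_rec = 32.083 PJ


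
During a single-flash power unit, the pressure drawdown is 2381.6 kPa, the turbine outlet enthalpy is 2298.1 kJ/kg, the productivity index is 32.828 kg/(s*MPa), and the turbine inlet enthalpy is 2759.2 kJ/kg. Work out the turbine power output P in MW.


Step 1: mdot = PI * dP / 1000 = 32.828 * 2381.6 / 1000 = 78.18316 kg/s
Step 2: P = mdot*(h_in - h_out)/1000 = 78.18316*(2759.2 - 2298.1)/1000 = 36.050 MW
P = 36.050 MW


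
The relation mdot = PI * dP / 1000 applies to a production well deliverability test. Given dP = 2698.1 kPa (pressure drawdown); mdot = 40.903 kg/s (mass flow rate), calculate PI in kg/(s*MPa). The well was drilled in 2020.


PI = mdot * 1000 / dP
PI = 40.903 * 1000 / 2698.1
PI = 15.160 kg/(s*MPa)


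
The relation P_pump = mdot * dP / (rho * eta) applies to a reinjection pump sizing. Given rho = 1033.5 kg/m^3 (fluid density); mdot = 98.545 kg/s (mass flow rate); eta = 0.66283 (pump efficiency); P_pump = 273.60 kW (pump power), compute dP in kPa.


dP = P_pump * rho * eta / mdot
dP = 273.60 * 1033.5 * 0.66283 / 98.545
dP = 1901.9 kPa


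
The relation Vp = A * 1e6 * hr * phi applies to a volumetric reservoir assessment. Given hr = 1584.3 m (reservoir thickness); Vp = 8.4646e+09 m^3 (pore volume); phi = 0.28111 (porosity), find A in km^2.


A = Vp / (1e6 * hr * phi)
A = 8.4646e+09 / (1e6 * 1584.3 * 0.28111)
A = 19.006 km^2


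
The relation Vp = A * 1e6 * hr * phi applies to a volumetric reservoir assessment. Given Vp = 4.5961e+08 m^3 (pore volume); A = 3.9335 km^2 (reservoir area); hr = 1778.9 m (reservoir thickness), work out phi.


phi = Vp / (A * 1e6 * hr)
phi = 4.5961e+08 / (3.9335 * 1e6 * 1778.9)
phi = 0.065684


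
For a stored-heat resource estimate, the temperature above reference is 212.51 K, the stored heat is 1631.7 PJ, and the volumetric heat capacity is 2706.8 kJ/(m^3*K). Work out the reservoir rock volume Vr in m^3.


Vr = Q_s * 1e12 / (rhoc * dT)
Vr = 1631.7 * 1e12 / (2706.8 * 212.51)
Vr = 2.8366e+09 m^3


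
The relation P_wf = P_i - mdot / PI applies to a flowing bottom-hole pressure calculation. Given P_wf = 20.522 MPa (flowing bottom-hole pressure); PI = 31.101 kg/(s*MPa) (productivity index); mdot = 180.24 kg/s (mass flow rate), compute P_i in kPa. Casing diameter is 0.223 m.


P_i = P_wf + mdot / PI
P_i = 20.522 + 180.24 / 31.101
P_i = 26.31731 MPa
Convert: 26.31731 MPa * 1000.0 = 26317 kPa
P_i = 26317 kPa


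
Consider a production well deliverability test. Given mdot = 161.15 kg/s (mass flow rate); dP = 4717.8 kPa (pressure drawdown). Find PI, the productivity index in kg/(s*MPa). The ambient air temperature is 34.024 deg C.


PI = mdot * 1000 / dP
PI = 161.15 * 1000 / 4717.8
PI = 34.158 kg/(s*MPa)


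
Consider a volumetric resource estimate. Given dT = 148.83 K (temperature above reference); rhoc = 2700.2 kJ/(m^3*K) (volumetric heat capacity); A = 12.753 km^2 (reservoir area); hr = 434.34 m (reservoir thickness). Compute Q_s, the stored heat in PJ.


Step 1: Vr = A*1e6*hr = 12.753*1e6*434.34 = 5.539138e+09 m^3
Step 2: Q_s = Vr*rhoc*dT/1e12 = 5.539138e+09*2700.2*148.83/1e12 = 2226.0 PJ
Q_s = 2226.0 PJ


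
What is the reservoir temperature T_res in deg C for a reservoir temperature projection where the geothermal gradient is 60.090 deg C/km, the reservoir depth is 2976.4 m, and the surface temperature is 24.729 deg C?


T_res = T_surf + grad * d / 1000
T_res = 24.729 + 60.090 * 2976.4 / 1000
T_res = 203.58 deg C


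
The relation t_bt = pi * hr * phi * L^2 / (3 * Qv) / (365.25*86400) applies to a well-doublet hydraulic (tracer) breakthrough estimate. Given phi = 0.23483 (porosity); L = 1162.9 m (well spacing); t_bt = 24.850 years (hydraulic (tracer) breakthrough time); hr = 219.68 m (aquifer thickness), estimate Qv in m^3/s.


Qv = pi*hr*phi*L^2 / (3*t_bt*365.25*86400)
Qv = pi*219.68*0.23483*1162.9^2 / (3*24.850*365.25*86400)
Qv = 0.093159 m^3/s


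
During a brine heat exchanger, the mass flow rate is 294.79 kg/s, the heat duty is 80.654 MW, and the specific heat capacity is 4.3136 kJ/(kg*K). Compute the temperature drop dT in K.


dT = Q * 1000 / (mdot * cp)
dT = 80.654 * 1000 / (294.79 * 4.3136)
dT = 63.427 K


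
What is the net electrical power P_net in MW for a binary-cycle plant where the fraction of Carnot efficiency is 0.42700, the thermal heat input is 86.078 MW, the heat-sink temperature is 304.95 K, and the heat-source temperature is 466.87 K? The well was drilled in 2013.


Step 1: eta = (1 - Tc/Th)*f = (1 - 304.95/466.87)*0.427 = 0.1480923
Step 2: P_net = eta * Q_in = 0.1480923 * 86.078 = 12.747 MW
P_net = 12.747 MW


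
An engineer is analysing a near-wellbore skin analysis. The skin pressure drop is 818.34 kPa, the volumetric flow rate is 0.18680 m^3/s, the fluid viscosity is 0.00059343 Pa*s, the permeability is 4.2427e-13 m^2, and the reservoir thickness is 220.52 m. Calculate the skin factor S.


S = dP_s * 1000 * 2*pi*k*hr / (q*mu)
S = 818.34 * 1000 * 2*pi*4.2427e-13*220.52 / (0.18680*0.00059343)
S = 4.3397


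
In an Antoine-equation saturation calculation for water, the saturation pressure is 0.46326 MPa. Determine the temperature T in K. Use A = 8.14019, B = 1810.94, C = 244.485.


T = B / (A - log10(P_sat * 760 / 0.101325)) - C
T = 1810.94 / (8.14019 - log10(0.46326 * 760 / 0.101325)) - 244.485
T = 149.2602 deg C
Convert to K: 149.2602 + 273.15 = 422.41 K
T = 422.41 K


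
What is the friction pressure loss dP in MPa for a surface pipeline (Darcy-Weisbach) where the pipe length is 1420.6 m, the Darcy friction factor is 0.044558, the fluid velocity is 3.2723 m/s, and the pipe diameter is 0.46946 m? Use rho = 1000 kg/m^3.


dP = f * (L/D) * (rho*vel^2/2) / 1000
dP = 0.044558 * (1420.6/0.46946) * (1000*3.2723^2/2) / 1000
dP = 721.8968 kPa
Convert: 721.8968 kPa * 0.001 = 0.72190 MPa
dP = 0.72190 MPa


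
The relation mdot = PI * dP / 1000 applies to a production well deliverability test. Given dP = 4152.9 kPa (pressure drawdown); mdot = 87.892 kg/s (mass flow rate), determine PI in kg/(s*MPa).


PI = mdot * 1000 / dP
PI = 87.892 * 1000 / 4152.9
PI = 21.164 kg/(s*MPa)


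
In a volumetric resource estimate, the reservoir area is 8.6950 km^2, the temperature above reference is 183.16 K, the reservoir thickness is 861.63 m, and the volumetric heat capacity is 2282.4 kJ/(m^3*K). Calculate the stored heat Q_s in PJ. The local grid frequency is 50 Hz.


Step 1: Vr = A*1e6*hr = 8.695*1e6*861.63 = 7.491873e+09 m^3
Step 2: Q_s = Vr*rhoc*dT/1e12 = 7.491873e+09*2282.4*183.16/1e12 = 3131.9 PJ
Q_s = 3131.9 PJ


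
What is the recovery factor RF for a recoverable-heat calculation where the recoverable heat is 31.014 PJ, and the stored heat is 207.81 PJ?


RF = Q_rec / Q_s
RF = 31.014 / 207.81
RF = 0.14924


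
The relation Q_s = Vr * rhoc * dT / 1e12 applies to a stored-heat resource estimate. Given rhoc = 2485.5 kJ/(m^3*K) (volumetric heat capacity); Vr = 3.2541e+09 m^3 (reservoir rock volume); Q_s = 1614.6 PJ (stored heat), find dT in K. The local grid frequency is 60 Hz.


dT = Q_s * 1e12 / (Vr * rhoc)
dT = 1614.6 * 1e12 / (3.2541e+09 * 2485.5)
dT = 199.63 K


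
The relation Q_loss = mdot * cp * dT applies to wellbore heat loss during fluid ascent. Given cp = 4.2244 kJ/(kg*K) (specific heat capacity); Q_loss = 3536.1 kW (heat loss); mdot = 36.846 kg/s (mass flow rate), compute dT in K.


dT = Q_loss / (mdot * cp)
dT = 3536.1 / (36.846 * 4.2244)
dT = 22.718 K


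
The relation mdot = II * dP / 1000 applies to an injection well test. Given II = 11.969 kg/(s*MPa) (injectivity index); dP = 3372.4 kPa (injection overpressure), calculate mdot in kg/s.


mdot = II * dP / 1000
mdot = 11.969 * 3372.4 / 1000
mdot = 40.364 kg/s


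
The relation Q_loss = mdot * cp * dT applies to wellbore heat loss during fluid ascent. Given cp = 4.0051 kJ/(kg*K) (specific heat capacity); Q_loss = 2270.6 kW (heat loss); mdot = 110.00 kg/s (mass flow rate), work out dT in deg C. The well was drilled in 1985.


dT = Q_loss / (mdot * cp)
dT = 2270.6 / (110.00 * 4.0051)
dT = 5.153883 K
Convert (temperature difference, 1 K = 1 deg C): 5.153883 K = 5.153883 deg C
dT = 5.1539 deg C


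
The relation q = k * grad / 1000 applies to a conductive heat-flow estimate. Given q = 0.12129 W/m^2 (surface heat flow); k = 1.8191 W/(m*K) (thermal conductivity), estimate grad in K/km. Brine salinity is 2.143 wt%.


grad = q * 1000 / k
grad = 0.12129 * 1000 / 1.8191
grad = 66.67583 deg C/km
Convert: 66.67583 deg C/km * 1.0 = 66.676 K/km
grad = 66.676 K/km


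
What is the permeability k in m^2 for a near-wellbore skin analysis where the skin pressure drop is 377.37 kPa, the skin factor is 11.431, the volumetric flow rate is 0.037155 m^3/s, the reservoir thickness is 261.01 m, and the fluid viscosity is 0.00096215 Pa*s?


k = S*q*mu / (2*pi*dP_s*1000*hr)
k = 11.431*0.037155*0.00096215 / (2*pi*377.37*1000*261.01)
k = 6.6030e-13 m^2


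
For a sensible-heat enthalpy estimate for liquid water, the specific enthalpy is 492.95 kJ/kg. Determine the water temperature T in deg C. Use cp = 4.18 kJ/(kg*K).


T = h / cp
T = 492.95 / 4.18
T = 117.93 deg C


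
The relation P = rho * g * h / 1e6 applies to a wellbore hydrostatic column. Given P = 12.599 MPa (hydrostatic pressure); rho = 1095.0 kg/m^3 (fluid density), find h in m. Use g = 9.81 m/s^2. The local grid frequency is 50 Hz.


h = P * 1e6 / (g * rho)
h = 12.599 * 1e6 / (9.81 * 1095.0)
h = 1172.9 m


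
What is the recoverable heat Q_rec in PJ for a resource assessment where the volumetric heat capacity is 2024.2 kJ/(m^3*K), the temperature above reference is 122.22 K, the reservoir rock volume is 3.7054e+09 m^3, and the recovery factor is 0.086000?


Step 1: Q_s = Vr*rhoc*dT/1e12 = 3.7054e+09*2024.2*122.22/1e12 = 916.7075 PJ
Step 2: Q_rec = Q_s * RF = 916.7075 * 0.086 = 78.837 PJ
Q_rec = 78.837 PJ


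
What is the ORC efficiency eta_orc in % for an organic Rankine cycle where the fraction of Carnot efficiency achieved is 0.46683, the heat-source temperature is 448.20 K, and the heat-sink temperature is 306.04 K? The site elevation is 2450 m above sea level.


eta_orc = (1 - Tc/Th) * f * 100
eta_orc = (1 - 306.04/448.20) * 0.46683 * 100
eta_orc = 14.807 %


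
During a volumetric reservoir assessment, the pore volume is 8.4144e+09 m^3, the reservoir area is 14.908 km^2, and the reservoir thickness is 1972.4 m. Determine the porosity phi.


phi = Vp / (A * 1e6 * hr)
phi = 8.4144e+09 / (14.908 * 1e6 * 1972.4)
phi = 0.28616


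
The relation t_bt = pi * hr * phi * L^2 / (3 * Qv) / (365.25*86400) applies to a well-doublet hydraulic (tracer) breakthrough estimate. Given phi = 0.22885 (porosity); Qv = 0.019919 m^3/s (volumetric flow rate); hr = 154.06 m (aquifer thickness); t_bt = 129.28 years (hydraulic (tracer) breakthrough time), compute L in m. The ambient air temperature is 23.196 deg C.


L = sqrt(t_bt*365.25*86400*3*Qv / (pi*hr*phi))
L = sqrt(129.28*365.25*86400*3*0.019919 / (pi*154.06*0.22885))
L = 1483.6 m


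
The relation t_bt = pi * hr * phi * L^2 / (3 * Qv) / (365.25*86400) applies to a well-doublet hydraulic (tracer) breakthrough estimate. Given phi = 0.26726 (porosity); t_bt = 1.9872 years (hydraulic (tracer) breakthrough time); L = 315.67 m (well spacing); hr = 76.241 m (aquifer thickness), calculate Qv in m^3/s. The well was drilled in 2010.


Qv = pi*hr*phi*L^2 / (3*t_bt*365.25*86400)
Qv = pi*76.241*0.26726*315.67^2 / (3*1.9872*365.25*86400)
Qv = 0.033906 m^3/s


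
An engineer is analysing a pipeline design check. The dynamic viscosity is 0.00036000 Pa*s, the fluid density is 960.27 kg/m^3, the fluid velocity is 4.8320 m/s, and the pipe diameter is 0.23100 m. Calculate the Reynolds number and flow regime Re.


Step 1: Re = rho*vel*D/mu = 960.27*4.832*0.231/0.00036 = 2.9773e+06
Step 2: Re = 2.9773e+06 > 4000, so flow is turbulent.
Re = 2.9773e+06 (turbulent)


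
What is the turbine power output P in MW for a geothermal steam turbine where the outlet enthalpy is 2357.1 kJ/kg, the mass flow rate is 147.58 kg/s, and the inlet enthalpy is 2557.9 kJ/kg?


P = mdot * (h_in - h_out) / 1000
P = 147.58 * (2557.9 - 2357.1) / 1000
P = 29.634 MW


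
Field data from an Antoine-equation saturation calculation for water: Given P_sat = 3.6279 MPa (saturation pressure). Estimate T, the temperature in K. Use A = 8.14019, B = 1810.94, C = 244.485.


T = B / (A - log10(P_sat * 760 / 0.101325)) - C
T = 1810.94 / (8.14019 - log10(3.6279 * 760 / 0.101325)) - 244.485
T = 244.2400 deg C
Convert to K: 244.2400 + 273.15 = 517.39 K
T = 517.39 K


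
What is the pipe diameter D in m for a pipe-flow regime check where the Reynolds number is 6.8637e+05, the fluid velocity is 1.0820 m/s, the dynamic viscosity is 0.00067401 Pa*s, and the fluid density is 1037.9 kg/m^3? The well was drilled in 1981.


D = Re * mu / (rho * vel)
D = 6.8637e+05 * 0.00067401 / (1037.9 * 1.0820)
D = 0.41195 m


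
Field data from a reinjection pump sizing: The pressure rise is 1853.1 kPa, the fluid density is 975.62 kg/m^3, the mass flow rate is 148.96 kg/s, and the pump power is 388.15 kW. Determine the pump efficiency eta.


eta = mdot * dP / (rho * P_pump)
eta = 148.96 * 1853.1 / (975.62 * 388.15)
eta = 0.72893


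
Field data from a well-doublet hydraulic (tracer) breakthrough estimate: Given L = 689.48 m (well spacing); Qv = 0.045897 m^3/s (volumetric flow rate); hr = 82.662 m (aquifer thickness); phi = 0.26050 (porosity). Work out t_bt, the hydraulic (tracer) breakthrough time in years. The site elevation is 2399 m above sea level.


t_bt = pi * hr * phi * L^2 / (3 * Qv) / (365.25*86400)
t_bt = pi * 82.662 * 0.26050 * 689.48^2 / (3 * 0.045897) / (365.25*86400)
t_bt = 7.4011 years


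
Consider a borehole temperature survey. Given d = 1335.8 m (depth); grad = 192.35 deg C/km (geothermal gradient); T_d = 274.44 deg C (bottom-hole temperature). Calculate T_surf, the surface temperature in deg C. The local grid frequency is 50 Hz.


T_surf = T_d - grad * d / 1000
T_surf = 274.44 - 192.35 * 1335.8 / 1000
T_surf = 17.499 deg C


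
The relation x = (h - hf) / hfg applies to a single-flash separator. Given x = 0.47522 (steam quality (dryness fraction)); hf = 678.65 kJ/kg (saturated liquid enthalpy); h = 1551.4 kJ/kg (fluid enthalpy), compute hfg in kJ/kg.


hfg = (h - hf) / x
hfg = (1551.4 - 678.65) / 0.47522
hfg = 1836.5 kJ/kg


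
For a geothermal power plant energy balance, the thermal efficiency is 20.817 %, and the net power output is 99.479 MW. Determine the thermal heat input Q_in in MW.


Q_in = W_net / (eta / 100)
Q_in = 99.479 / (20.817 / 100)
Q_in = 477.87 MW


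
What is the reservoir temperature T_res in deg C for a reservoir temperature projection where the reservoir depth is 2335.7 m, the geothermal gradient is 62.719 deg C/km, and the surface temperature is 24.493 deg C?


T_res = T_surf + grad * d / 1000
T_res = 24.493 + 62.719 * 2335.7 / 1000
T_res = 170.99 deg C


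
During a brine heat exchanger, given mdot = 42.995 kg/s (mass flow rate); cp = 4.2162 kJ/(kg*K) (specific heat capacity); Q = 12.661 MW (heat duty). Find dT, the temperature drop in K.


dT = Q * 1000 / (mdot * cp)
dT = 12.661 * 1000 / (42.995 * 4.2162)
dT = 69.844 K


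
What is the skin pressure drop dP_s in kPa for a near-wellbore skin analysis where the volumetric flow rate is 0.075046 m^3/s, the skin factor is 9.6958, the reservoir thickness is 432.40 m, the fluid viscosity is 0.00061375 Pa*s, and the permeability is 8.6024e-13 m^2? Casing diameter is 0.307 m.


dP_s = S * q * mu / (2*pi*k*hr) / 1000
dP_s = 9.6958 * 0.075046 * 0.00061375 / (2*pi*8.6024e-13*432.40) / 1000
dP_s = 191.08 kPa


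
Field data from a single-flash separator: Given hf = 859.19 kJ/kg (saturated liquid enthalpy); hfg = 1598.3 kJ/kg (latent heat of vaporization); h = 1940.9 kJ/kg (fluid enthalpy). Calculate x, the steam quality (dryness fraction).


x = (h - hf) / hfg
x = (1940.9 - 859.19) / 1598.3
x = 0.67679


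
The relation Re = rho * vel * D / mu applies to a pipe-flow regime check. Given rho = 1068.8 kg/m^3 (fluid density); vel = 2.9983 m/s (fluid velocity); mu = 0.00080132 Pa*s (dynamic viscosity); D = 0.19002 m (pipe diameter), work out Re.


Re = rho * vel * D / mu
Re = 1068.8 * 2.9983 * 0.19002 / 0.00080132
Re = 7.5991e+05


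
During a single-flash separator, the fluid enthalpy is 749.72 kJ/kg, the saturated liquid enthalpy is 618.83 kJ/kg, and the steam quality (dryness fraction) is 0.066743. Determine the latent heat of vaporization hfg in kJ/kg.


hfg = (h - hf) / x
hfg = (749.72 - 618.83) / 0.066743
hfg = 1961.1 kJ/kg


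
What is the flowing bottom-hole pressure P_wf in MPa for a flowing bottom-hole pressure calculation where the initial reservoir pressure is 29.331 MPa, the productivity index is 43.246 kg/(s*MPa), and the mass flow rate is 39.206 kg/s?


P_wf = P_i - mdot / PI
P_wf = 29.331 - 39.206 / 43.246
P_wf = 28.424 MPa


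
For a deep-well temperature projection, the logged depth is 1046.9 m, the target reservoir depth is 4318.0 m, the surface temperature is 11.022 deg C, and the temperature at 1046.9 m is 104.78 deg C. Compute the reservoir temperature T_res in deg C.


Step 1: grad = (T_d1 - T_surf)/d1 * 1000 = (104.78 - 11.022)/1046.9 * 1000 = 89.55774 deg C/km
Step 2: T_res = T_surf + grad*d2/1000 = 11.022 + 89.55774*4318.0/1000 = 397.73 deg C
T_res = 397.73 deg C


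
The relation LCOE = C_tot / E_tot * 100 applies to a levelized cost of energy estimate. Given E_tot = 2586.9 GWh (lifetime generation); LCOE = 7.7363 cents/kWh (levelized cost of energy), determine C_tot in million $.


C_tot = LCOE / 100 * E_tot
C_tot = 7.7363 / 100 * 2586.9
C_tot = 200.13 million $


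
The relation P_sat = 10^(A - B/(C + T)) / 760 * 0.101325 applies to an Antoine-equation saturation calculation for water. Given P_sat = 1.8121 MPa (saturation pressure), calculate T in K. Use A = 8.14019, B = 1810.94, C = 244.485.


T = B / (A - log10(P_sat * 760 / 0.101325)) - C
T = 1810.94 / (8.14019 - log10(1.8121 * 760 / 0.101325)) - 244.485
T = 207.4692 deg C
Convert to K: 207.4692 + 273.15 = 480.62 K
T = 480.62 K


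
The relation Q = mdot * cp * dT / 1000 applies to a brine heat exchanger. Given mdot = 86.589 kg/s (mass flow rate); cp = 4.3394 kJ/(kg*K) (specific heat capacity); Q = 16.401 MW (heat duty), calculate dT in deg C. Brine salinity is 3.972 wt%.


dT = Q * 1000 / (mdot * cp)
dT = 16.401 * 1000 / (86.589 * 4.3394)
dT = 43.64936 K
Convert (temperature difference, 1 K = 1 deg C): 43.64936 K = 43.64936 deg C
dT = 43.649 deg C


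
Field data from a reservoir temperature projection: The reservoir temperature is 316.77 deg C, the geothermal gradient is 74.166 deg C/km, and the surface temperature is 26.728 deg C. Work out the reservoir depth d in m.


d = (T_res - T_surf) / grad * 1000
d = (316.77 - 26.728) / 74.166 * 1000
d = 3910.7 m


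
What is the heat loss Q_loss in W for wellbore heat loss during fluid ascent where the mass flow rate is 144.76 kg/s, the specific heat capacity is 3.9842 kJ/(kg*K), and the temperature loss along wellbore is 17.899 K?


Q_loss = mdot * cp * dT
Q_loss = 144.76 * 3.9842 * 17.899
Q_loss = 10323.30 kW
Convert: 10323.30 kW * 1000.0 = 1.0323e+07 W
Q_loss = 1.0323e+07 W


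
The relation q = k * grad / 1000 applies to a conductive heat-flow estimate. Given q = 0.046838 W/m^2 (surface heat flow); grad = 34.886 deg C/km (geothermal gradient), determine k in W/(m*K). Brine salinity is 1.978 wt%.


k = q * 1000 / grad
k = 0.046838 * 1000 / 34.886
k = 1.3426 W/(m*K)


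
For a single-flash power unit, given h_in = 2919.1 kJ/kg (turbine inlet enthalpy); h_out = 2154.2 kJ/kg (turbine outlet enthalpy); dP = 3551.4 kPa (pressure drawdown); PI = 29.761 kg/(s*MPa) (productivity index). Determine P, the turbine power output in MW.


Step 1: mdot = PI * dP / 1000 = 29.761 * 3551.4 / 1000 = 105.6932 kg/s
Step 2: P = mdot*(h_in - h_out)/1000 = 105.6932*(2919.1 - 2154.2)/1000 = 80.845 MW
P = 80.845 MW


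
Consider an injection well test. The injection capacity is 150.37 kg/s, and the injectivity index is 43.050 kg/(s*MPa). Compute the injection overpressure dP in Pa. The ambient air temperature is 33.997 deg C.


dP = mdot * 1000 / II
dP = 150.37 * 1000 / 43.050
dP = 3492.915 kPa
Convert: 3492.915 kPa * 1000.0 = 3.4929e+06 Pa
dP = 3.4929e+06 Pa


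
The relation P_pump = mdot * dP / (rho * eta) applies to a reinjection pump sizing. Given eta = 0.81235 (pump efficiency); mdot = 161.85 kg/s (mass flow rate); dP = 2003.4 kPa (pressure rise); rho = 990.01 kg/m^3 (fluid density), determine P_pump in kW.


P_pump = mdot * dP / (rho * eta)
P_pump = 161.85 * 2003.4 / (990.01 * 0.81235)
P_pump = 403.18 kW


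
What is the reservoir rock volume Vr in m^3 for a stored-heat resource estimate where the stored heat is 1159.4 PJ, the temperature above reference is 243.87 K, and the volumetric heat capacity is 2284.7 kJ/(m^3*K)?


Vr = Q_s * 1e12 / (rhoc * dT)
Vr = 1159.4 * 1e12 / (2284.7 * 243.87)
Vr = 2.0809e+09 m^3


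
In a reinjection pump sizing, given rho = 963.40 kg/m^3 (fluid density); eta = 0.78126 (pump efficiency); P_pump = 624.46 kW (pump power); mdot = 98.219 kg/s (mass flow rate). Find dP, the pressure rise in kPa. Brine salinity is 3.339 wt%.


dP = P_pump * rho * eta / mdot
dP = 624.46 * 963.40 * 0.78126 / 98.219
dP = 4785.3 kPa


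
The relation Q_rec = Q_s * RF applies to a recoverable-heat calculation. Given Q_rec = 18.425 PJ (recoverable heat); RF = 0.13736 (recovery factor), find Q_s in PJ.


Q_s = Q_rec / RF
Q_s = 18.425 / 0.13736
Q_s = 134.14 PJ


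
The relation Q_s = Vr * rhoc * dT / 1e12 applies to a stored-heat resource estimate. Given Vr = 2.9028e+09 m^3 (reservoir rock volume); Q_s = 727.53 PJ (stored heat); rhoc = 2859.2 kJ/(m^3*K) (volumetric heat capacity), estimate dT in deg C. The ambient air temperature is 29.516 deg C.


dT = Q_s * 1e12 / (Vr * rhoc)
dT = 727.53 * 1e12 / (2.9028e+09 * 2859.2)
dT = 87.65754 K
Convert (temperature difference, 1 K = 1 deg C): 87.65754 K = 87.65754 deg C
dT = 87.658 deg C


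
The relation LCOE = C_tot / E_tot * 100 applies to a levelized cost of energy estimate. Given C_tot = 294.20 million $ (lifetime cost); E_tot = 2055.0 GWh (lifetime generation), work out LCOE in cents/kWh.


LCOE = C_tot / E_tot * 100
LCOE = 294.20 / 2055.0 * 100
LCOE = 14.316 cents/kWh


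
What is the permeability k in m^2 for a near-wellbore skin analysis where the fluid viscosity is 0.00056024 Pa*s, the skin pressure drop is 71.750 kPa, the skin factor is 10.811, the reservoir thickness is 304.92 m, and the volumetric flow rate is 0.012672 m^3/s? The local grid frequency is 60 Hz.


k = S*q*mu / (2*pi*dP_s*1000*hr)
k = 10.811*0.012672*0.00056024 / (2*pi*71.750*1000*304.92)
k = 5.5834e-13 m^2


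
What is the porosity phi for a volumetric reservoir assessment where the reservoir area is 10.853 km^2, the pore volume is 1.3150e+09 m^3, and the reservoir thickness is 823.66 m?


phi = Vp / (A * 1e6 * hr)
phi = 1.3150e+09 / (10.853 * 1e6 * 823.66)
phi = 0.14711


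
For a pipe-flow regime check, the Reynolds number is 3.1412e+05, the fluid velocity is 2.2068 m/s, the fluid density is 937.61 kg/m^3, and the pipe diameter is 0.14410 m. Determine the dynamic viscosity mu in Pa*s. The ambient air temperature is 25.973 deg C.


mu = rho * vel * D / Re
mu = 937.61 * 2.2068 * 0.14410 / 3.1412e+05
mu = 0.00094919 Pa*s


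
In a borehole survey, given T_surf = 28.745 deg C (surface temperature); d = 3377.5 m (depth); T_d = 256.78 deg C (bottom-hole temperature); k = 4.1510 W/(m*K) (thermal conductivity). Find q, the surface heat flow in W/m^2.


Step 1: grad = (T_d - T_surf)/d * 1000 = (256.78 - 28.745)/3377.5 * 1000 = 67.51591 deg C/km
Step 2: q = k * grad / 1000 = 4.151 * 67.51591 / 1000 = 0.28026 W/m^2
q = 0.28026 W/m^2


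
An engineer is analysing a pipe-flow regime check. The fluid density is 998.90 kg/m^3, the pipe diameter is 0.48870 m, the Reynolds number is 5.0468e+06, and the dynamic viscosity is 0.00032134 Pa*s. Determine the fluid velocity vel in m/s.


vel = Re * mu / (rho * D)
vel = 5.0468e+06 * 0.00032134 / (998.90 * 0.48870)
vel = 3.3221 m/s


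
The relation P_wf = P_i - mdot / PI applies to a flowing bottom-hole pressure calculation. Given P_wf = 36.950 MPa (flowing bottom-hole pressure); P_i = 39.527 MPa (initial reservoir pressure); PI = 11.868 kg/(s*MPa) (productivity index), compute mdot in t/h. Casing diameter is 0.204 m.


mdot = (P_i - P_wf) * PI
mdot = (39.527 - 36.950) * 11.868
mdot = 30.58384 kg/s
Convert: 30.58384 kg/s * 3.6 = 110.10 t/h
mdot = 110.10 t/h


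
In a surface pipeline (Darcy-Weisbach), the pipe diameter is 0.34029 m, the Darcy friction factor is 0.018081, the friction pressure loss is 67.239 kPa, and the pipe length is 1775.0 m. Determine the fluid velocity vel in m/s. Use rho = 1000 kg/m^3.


vel = sqrt(dP*1000*2*D / (f*L*rho))
vel = sqrt(67.239*1000*2*0.34029 / (0.018081*1775.0*1000))
vel = 1.1941 m/s


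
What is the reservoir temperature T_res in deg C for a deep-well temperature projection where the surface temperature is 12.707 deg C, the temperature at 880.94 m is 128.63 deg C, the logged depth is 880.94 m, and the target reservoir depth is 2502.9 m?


Step 1: grad = (T_d1 - T_surf)/d1 * 1000 = (128.63 - 12.707)/880.94 * 1000 = 131.5901 deg C/km
Step 2: T_res = T_surf + grad*d2/1000 = 12.707 + 131.5901*2502.9/1000 = 342.06 deg C
T_res = 342.06 deg C


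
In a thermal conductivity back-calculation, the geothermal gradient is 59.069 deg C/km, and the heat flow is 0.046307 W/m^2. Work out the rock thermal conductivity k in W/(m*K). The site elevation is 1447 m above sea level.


k = q / (grad / 1000)
k = 0.046307 / (59.069 / 1000)
k = 0.78395 W/(m*K)


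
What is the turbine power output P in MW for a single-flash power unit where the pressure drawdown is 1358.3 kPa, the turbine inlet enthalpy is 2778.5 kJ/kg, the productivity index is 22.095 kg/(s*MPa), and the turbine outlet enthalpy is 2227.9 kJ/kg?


Step 1: mdot = PI * dP / 1000 = 22.095 * 1358.3 / 1000 = 30.01164 kg/s
Step 2: P = mdot*(h_in - h_out)/1000 = 30.01164*(2778.5 - 2227.9)/1000 = 16.524 MW
P = 16.524 MW


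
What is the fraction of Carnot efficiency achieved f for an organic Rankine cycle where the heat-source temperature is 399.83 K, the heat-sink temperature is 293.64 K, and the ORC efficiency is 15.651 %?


f = (eta_orc/100) / (1 - Tc/Th)
f = (15.651/100) / (1 - 293.64/399.83)
f = 0.58930


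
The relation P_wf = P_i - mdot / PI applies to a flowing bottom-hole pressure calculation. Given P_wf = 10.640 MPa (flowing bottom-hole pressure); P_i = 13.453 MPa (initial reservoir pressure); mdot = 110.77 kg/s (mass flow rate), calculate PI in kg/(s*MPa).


PI = mdot / (P_i - P_wf)
PI = 110.77 / (13.453 - 10.640)
PI = 39.378 kg/(s*MPa)


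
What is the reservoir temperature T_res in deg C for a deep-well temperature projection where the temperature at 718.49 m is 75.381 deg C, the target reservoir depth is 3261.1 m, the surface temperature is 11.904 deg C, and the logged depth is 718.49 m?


Step 1: grad = (T_d1 - T_surf)/d1 * 1000 = (75.381 - 11.904)/718.49 * 1000 = 88.34778 deg C/km
Step 2: T_res = T_surf + grad*d2/1000 = 11.904 + 88.34778*3261.1/1000 = 300.01 deg C
T_res = 300.01 deg C


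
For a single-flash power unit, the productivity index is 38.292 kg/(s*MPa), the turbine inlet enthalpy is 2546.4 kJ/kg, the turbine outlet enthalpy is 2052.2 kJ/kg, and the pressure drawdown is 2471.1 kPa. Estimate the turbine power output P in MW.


Step 1: mdot = PI * dP / 1000 = 38.292 * 2471.1 / 1000 = 94.62336 kg/s
Step 2: P = mdot*(h_in - h_out)/1000 = 94.62336*(2546.4 - 2052.2)/1000 = 46.763 MW
P = 46.763 MW


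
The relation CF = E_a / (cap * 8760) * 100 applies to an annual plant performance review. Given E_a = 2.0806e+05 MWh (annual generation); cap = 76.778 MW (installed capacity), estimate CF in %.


CF = E_a / (cap * 8760) * 100
CF = 2.0806e+05 / (76.778 * 8760) * 100
CF = 30.935 %


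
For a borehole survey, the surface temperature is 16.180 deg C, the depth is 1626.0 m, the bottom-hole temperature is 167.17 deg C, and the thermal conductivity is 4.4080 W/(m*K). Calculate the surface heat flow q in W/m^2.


Step 1: grad = (T_d - T_surf)/d * 1000 = (167.17 - 16.18)/1626.0 * 1000 = 92.85978 deg C/km
Step 2: q = k * grad / 1000 = 4.408 * 92.85978 / 1000 = 0.40933 W/m^2
q = 0.40933 W/m^2


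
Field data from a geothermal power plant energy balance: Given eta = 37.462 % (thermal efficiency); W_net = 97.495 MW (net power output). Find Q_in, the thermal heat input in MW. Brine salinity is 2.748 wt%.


Q_in = W_net / (eta / 100)
Q_in = 97.495 / (37.462 / 100)
Q_in = 260.25 MW


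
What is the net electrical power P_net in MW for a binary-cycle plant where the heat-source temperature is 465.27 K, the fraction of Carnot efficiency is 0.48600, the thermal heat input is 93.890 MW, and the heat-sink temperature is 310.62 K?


Step 1: eta = (1 - Tc/Th)*f = (1 - 310.62/465.27)*0.486 = 0.1615404
Step 2: P_net = eta * Q_in = 0.1615404 * 93.89 = 15.167 MW
P_net = 15.167 MW


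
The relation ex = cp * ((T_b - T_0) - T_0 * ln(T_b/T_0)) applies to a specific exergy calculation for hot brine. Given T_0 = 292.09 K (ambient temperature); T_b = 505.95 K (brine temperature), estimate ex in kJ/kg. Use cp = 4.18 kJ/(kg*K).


ex = cp * ((T_b - T_0) - T_0 * ln(T_b/T_0))
ex = 4.18 * ((505.95 - 292.09) - 292.09 * ln(505.95/292.09))
ex = 223.18 kJ/kg


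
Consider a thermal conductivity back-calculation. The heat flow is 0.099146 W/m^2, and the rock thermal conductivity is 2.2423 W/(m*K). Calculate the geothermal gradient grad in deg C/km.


grad = q / k * 1000
grad = 0.099146 / 2.2423 * 1000
grad = 44.216 deg C/km


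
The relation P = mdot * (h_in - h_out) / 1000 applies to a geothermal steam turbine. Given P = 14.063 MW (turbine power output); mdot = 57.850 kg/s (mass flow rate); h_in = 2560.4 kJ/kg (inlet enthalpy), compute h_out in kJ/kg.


h_out = h_in - P * 1000 / mdot
h_out = 2560.4 - 14.063 * 1000 / 57.850
h_out = 2317.3 kJ/kg


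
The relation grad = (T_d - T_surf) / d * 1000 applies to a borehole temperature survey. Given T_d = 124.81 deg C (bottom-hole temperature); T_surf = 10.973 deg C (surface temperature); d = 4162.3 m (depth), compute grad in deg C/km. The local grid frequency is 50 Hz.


grad = (T_d - T_surf) / d * 1000
grad = (124.81 - 10.973) / 4162.3 * 1000
grad = 27.350 deg C/km


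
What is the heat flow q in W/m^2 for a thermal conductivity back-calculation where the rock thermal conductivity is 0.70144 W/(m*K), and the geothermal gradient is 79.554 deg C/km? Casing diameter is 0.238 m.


q = k * grad / 1000
q = 0.70144 * 79.554 / 1000
q = 0.055802 W/m^2


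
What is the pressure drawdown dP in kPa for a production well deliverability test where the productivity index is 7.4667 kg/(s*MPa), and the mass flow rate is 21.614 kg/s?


dP = mdot * 1000 / PI
dP = 21.614 * 1000 / 7.4667
dP = 2894.7 kPa


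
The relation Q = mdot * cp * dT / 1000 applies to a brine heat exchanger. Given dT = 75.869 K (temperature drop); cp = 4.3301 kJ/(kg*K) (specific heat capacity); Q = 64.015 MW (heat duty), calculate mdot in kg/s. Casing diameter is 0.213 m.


mdot = Q * 1000 / (cp * dT)
mdot = 64.015 * 1000 / (4.3301 * 75.869)
mdot = 194.86 kg/s


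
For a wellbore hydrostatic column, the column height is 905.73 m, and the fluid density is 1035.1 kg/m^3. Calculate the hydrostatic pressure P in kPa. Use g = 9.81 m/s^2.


P = rho * g * h / 1e6
P = 1035.1 * 9.81 * 905.73 / 1e6
P = 9.197082 MPa
Convert: 9.197082 MPa * 1000.0 = 9197.1 kPa
P = 9197.1 kPa


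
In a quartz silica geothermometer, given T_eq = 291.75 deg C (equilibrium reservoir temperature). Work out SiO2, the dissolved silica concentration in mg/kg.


SiO2 = 10^(5.19 - 1309/(T_eq + 273.15))
SiO2 = 10^(5.19 - 1309/(291.75 + 273.15))
SiO2 = 746.06 mg/kg


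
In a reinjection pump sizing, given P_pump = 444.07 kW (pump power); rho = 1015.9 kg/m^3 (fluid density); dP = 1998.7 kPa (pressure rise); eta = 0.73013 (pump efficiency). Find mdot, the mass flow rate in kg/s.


mdot = P_pump * rho * eta / dP
mdot = 444.07 * 1015.9 * 0.73013 / 1998.7
mdot = 164.80 kg/s


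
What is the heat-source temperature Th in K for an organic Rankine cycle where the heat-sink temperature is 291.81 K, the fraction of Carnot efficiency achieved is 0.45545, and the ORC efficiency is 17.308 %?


Th = Tc / (1 - (eta_orc/100)/f)
Th = 291.81 / (1 - (17.308/100)/0.45545)
Th = 470.68 K


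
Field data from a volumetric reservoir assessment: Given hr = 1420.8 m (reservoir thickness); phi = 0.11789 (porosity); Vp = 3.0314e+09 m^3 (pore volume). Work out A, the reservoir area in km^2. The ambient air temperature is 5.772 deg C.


A = Vp / (1e6 * hr * phi)
A = 3.0314e+09 / (1e6 * 1420.8 * 0.11789)
A = 18.098 km^2


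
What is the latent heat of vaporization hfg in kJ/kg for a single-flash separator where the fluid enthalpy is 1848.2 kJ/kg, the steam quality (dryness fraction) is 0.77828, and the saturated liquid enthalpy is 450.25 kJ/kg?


hfg = (h - hf) / x
hfg = (1848.2 - 450.25) / 0.77828
hfg = 1796.2 kJ/kg


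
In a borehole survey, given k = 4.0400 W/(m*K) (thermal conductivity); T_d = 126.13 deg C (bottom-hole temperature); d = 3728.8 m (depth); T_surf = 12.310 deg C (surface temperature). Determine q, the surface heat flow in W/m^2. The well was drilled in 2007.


Step 1: grad = (T_d - T_surf)/d * 1000 = (126.13 - 12.31)/3728.8 * 1000 = 30.52457 deg C/km
Step 2: q = k * grad / 1000 = 4.04 * 30.52457 / 1000 = 0.12332 W/m^2
q = 0.12332 W/m^2


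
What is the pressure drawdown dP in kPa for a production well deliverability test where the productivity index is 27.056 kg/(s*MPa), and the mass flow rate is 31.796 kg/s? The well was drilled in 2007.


dP = mdot * 1000 / PI
dP = 31.796 * 1000 / 27.056
dP = 1175.2 kPa
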